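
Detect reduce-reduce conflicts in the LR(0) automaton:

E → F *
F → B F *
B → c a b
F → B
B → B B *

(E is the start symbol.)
A reduce-reduce conflict occurs when an LR(0) state has two complete items [A → α .] and [B → β .] — both call for a reduction, and with no lookahead the parser cannot choose between them.

Augment with E' → E and build the canonical LR(0) collection (I0 = CLOSURE({[E' → . E]}), then GOTO on every symbol after a dot until no new states appear). It has 12 states:
  I0: { [B → . B B *], [B → . c a b], [E → . F *], [E' → . E], [F → . B F *], [F → . B] }  — shift
  I1: { [B → . B B *], [B → . c a b], [B → B . B *], [F → . B F *], [F → . B], [F → B . F *], [F → B .] }  — shift, reduce
  I2: { [E' → E .] }  — accept
  I3: { [E → F . *] }  — shift
  I4: { [B → c . a b] }  — shift
  I5: { [B → c a . b] }  — shift
  I6: { [B → c a b .] }  — reduce
  I7: { [E → F * .] }  — reduce
  I8: { [B → . B B *], [B → . c a b], [B → B . B *], [B → B B . *], [F → . B F *], [F → . B], [F → B . F *], [F → B .] }  — shift, reduce
  I9: { [F → B F . *] }  — shift
  I10: { [F → B F * .] }  — reduce
  I11: { [B → B B * .] }  — reduce

No state contains more than one complete item.

Answer: No reduce-reduce conflicts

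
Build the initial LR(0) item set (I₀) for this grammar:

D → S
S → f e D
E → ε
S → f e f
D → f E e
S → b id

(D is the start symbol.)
{ [D → . S], [D → . f E e], [D' → . D], [S → . b id], [S → . f e D], [S → . f e f] }

First, augment the grammar with D' → D
I₀ = CLOSURE({ [D' → . D] }):
  [D' → . D] has the dot before D: add [D → . S], [D → . f E e]
  [D → . S] has the dot before S: add [S → . f e D], [S → . f e f], [S → . b id]
No further items can be added.

I₀ = { [D → . S], [D → . f E e], [D' → . D], [S → . b id], [S → . f e D], [S → . f e f] }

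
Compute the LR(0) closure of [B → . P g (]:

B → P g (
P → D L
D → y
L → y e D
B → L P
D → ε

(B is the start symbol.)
Start with: [B → . P g (]
  [B → . P g (] has the dot before P: add [P → . D L]
  [P → . D L] has the dot before D: add [D → . y], [D → .]
No further items can be added.

CLOSURE = { [B → . P g (], [D → . y], [D → .], [P → . D L] }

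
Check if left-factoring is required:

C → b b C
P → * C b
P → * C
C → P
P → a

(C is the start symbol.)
Yes, P has productions with common prefix '* C'

Left-factoring is needed when two productions for the same non-terminal
share a common prefix on the right-hand side.

Productions for C:
  C → b b C
  C → P
Productions for P:
  P → * C b
  P → * C
  P → a

Found common prefix '* C' in productions for P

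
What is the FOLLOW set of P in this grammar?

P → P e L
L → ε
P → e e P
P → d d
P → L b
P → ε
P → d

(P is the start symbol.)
P is the start symbol, so $ ∈ FOLLOW(P).
In P → P e L: P is followed by e L, add FIRST(e L) \ {ε} = { 'e' }
In P → e e P: P is at the end; this adds FOLLOW(P) to itself — nothing new

Taking the union: FOLLOW(P) = { $, 'e' }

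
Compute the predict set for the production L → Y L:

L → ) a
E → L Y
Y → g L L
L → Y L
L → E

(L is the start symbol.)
{ 'g' }

PREDICT(L → Y L) = (FIRST(RHS) \ {ε}) ∪ (FOLLOW(L) if ε ∈ FIRST(RHS), i.e. RHS ⇒* ε)
FIRST(Y) = { 'g' }
FIRST(Y L) = { 'g' }
ε ∉ FIRST(Y L), so FOLLOW(L) is not added.
PREDICT(L → Y L) = { 'g' }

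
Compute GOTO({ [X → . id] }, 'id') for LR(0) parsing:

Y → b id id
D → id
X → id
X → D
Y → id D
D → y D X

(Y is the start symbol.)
GOTO(I, 'id') = CLOSURE({ [A → αX.β] : [A → α.Xβ] ∈ I, X = 'id' })

Items with dot before 'id', with the dot advanced:
  [X → . id] → [X → id .]
Closure adds nothing (no advanced item has the dot before a non-terminal).

GOTO = { [X → id .] }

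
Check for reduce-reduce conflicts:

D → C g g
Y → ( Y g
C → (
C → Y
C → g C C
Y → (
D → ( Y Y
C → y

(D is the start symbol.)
Yes — I1: [C → ( .] vs [Y → ( .]; I7: [C → ( .] vs [Y → ( .]

A reduce-reduce conflict occurs when an LR(0) state has two complete items [A → α .] and [B → β .] — both call for a reduction, and with no lookahead the parser cannot choose between them.

Augment with D' → D and build the canonical LR(0) collection (I0 = CLOSURE({[D' → . D]}), then GOTO on every symbol after a dot until no new states appear). It has 17 states:
  I0: { [C → . (], [C → . Y], [C → . g C C], [C → . y], [D → . ( Y Y], [D → . C g g], [D' → . D], [Y → . ( Y g], [Y → . (] }  — shift
  I1: { [C → ( .], [D → ( . Y Y], [Y → ( . Y g], [Y → ( .], [Y → . ( Y g], [Y → . (] }  — shift, 2 reduces
  I2: { [D → C . g g] }  — shift
  I3: { [D' → D .] }  — accept
  I4: { [C → Y .] }  — reduce
  I5: { [C → . (], [C → . Y], [C → . g C C], [C → . y], [C → g . C C], [Y → . ( Y g], [Y → . (] }  — shift
  I6: { [C → y .] }  — reduce
  I7: { [C → ( .], [Y → ( . Y g], [Y → ( .], [Y → . ( Y g], [Y → . (] }  — shift, 2 reduces
  I8: { [C → . (], [C → . Y], [C → . g C C], [C → . y], [C → g C . C], [Y → . ( Y g], [Y → . (] }  — shift
  I9: { [C → g C C .] }  — reduce
  I10: { [Y → ( . Y g], [Y → ( .], [Y → . ( Y g], [Y → . (] }  — shift, reduce
  I11: { [Y → ( Y . g] }  — shift
  I12: { [Y → ( Y g .] }  — reduce
  I13: { [D → C g . g] }  — shift
  I14: { [D → C g g .] }  — reduce
  I15: { [D → ( Y . Y], [Y → ( Y . g], [Y → . ( Y g], [Y → . (] }  — shift
  I16: { [D → ( Y Y .] }  — reduce

I1 contains complete items [C → ( .], [Y → ( .] — reduce-reduce conflict.
I7 contains complete items [C → ( .], [Y → ( .] — reduce-reduce conflict.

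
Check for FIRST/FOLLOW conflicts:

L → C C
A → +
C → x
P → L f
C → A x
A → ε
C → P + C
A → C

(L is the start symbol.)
Nullable non-terminals: A.
FIRST sets used below: FIRST(C) = { '+', 'x' }

A: nullable alternative(s) A → ε; FOLLOW(A) = { 'x' }
  A → +: FIRST \ {ε} = { '+' } — disjoint from FOLLOW(A)
  A → ε: FIRST \ {ε} = { } — this is the only nullable alternative, skip
  A → C: FIRST \ {ε} = { '+', 'x' } — overlaps FOLLOW(A) on { 'x' }: CONFLICT

C, L, P have no nullable alternative, so no FIRST/FOLLOW check is needed there.

So the grammar has 1 FIRST/FOLLOW conflict (marked CONFLICT above).

Answer: Yes. A → C with FOLLOW(A) on { 'x' }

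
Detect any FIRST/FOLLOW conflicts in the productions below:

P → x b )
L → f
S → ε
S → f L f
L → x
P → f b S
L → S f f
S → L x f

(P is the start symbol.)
Nullable non-terminals: S.
FIRST sets used below: FIRST(L) = { 'f', 'x' }

S: nullable alternative(s) S → ε; FOLLOW(S) = { $, 'f' }
  S → ε: FIRST \ {ε} = { } — this is the only nullable alternative, skip
  S → f L f: FIRST \ {ε} = { 'f' } — overlaps FOLLOW(S) on { 'f' }: CONFLICT
  S → L x f: FIRST \ {ε} = { 'f', 'x' } — overlaps FOLLOW(S) on { 'f' }: CONFLICT

L, P have no nullable alternative, so no FIRST/FOLLOW check is needed there.

So the grammar has 2 FIRST/FOLLOW conflicts (marked CONFLICT above).

Answer: Yes. S → f L f with FOLLOW(S) on { 'f' }; S → L x f with FOLLOW(S) on { 'f' }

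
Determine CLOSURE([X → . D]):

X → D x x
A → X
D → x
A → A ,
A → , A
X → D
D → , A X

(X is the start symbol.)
Start with: [X → . D]
  [X → . D] has the dot before D: add [D → . x], [D → . , A X]
No further items can be added.

CLOSURE = { [D → . , A X], [D → . x], [X → . D] }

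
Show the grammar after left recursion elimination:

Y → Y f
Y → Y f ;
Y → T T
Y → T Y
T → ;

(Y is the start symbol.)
Y is directly left-recursive. The standard transformation for
  A → A α₁ | ... | A α_m | β₁ | ... | β_n
is
  A  → β₁ A' | ... | β_n A'
  A' → α₁ A' | ... | α_m A' | ε

Y → T T becomes Y → T T Y'
Y → T Y becomes Y → T Y Y'
Y → Y f becomes Y' → f Y'
Y → Y f ; becomes Y' → f ; Y'
Add Y' → ε

Productions for other non-terminals are unchanged:
  T → ;

Resulting grammar:
Y → T T Y'
Y → T Y Y'
Y' → f Y'
Y' → f ; Y'
Y' → ε
T → ;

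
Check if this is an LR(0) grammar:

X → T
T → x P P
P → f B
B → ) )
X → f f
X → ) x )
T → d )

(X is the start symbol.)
A grammar is LR(0) if no state in the canonical LR(0) collection has:
  - both a shift item (dot before a terminal) and a complete item (shift-reduce conflict), or
  - two or more complete items (reduce-reduce conflict; the accept item [X' → X .] counts as a complete item here).

Augment with X' → X and build the canonical LR(0) collection (I0 = CLOSURE({[X' → . X]}), then GOTO on every symbol after a dot until no new states appear). It has 17 states:
  I0: { [T → . d )], [T → . x P P], [X → . ) x )], [X → . T], [X → . f f], [X' → . X] }  — shift
  I1: { [X → ) . x )] }  — shift
  I2: { [X → T .] }  — reduce
  I3: { [X' → X .] }  — accept
  I4: { [T → d . )] }  — shift
  I5: { [X → f . f] }  — shift
  I6: { [P → . f B], [T → x . P P] }  — shift
  I7: { [P → . f B], [T → x P . P] }  — shift
  I8: { [B → . ) )], [P → f . B] }  — shift
  I9: { [B → ) . )] }  — shift
  I10: { [P → f B .] }  — reduce
  I11: { [B → ) ) .] }  — reduce
  I12: { [T → x P P .] }  — reduce
  I13: { [X → f f .] }  — reduce
  I14: { [T → d ) .] }  — reduce
  I15: { [X → ) x . )] }  — shift
  I16: { [X → ) x ) .] }  — reduce

Every state is either a pure shift/goto state or contains exactly one complete item and nothing to shift — no conflicts. The grammar is LR(0).

Answer: Yes, the grammar is LR(0)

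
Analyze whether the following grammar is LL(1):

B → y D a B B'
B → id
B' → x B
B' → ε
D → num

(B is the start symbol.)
A grammar is LL(1) if for each non-terminal N with multiple productions, the predict sets of those productions are pairwise disjoint, where PREDICT(N → α) = (FIRST(α) \ {ε}) ∪ (FOLLOW(N) if α ⇒* ε).

Relevant sets:
  FOLLOW(B') = { $, 'x' }

For B:
  PREDICT(B → y D a B B') = { 'y' }
  PREDICT(B → id) = { 'id' }
For B':
  PREDICT(B' → x B) = { 'x' }
  PREDICT(B' → ε) = { $, 'x' }
D has a single production, so nothing to check there.

Conflict found: Predict set conflict for B': { 'x' }
The grammar is NOT LL(1).

Answer: No. Predict set conflict for B': { 'x' }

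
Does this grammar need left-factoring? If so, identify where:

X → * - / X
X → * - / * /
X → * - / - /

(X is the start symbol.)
Left-factoring is needed when two productions for the same non-terminal
share a common prefix on the right-hand side.

Productions for X:
  X → * - / X
  X → * - / * /
  X → * - / - /

Found common prefix '* - /' in productions for X

Answer: Yes, X has productions with common prefix '* - /'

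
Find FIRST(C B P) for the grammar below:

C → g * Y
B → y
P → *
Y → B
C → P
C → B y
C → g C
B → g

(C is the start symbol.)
FIRST sets of the non-terminals involved (from the grammar, by fixed-point iteration):
  FIRST(C) = { '*', 'g', 'y' }

To compute FIRST(C B P), process the symbols left to right:
Symbol C is a non-terminal. Add FIRST(C) \ {ε} = { '*', 'g', 'y' }
C is not nullable (ε ∉ FIRST(C)), so stop here.
FIRST(C B P) = { '*', 'g', 'y' }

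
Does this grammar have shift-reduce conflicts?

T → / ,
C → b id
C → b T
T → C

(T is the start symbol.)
A shift-reduce conflict occurs when an LR(0) state has both:
  - a complete (reduce) item [A → α .] (dot at the end), and
  - a shift item [B → β . c γ] (dot before a terminal).

Augment with T' → T and build the canonical LR(0) collection (I0 = CLOSURE({[T' → . T]}), then GOTO on every symbol after a dot until no new states appear). It has 8 states:
  I0: { [C → . b T], [C → . b id], [T → . / ,], [T → . C], [T' → . T] }  — shift
  I1: { [T → / . ,] }  — shift
  I2: { [T → C .] }  — reduce
  I3: { [T' → T .] }  — accept
  I4: { [C → . b T], [C → . b id], [C → b . T], [C → b . id], [T → . / ,], [T → . C] }  — shift
  I5: { [C → b T .] }  — reduce
  I6: { [C → b id .] }  — reduce
  I7: { [T → / , .] }  — reduce

No state contains both a complete item and a shift item.

Answer: No shift-reduce conflicts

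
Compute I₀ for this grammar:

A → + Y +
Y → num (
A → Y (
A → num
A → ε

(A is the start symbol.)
First, augment the grammar with A' → A
I₀ = CLOSURE({ [A' → . A] }):
  [A' → . A] has the dot before A: add [A → . + Y +], [A → . Y (], [A → . num], [A → .]
  [A → . Y (] has the dot before Y: add [Y → . num (]
No further items can be added.

I₀ = { [A → . + Y +], [A → . Y (], [A → . num], [A → .], [A' → . A], [Y → . num (] }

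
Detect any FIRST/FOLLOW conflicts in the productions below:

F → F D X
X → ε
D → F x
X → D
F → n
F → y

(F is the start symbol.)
Yes. X → D with FOLLOW(X) on { 'n', 'y' }

A FIRST/FOLLOW conflict occurs when a non-terminal N has a nullable alternative N → β (β ⇒* ε) and another alternative N → α with FIRST(α) ∩ FOLLOW(N) ≠ ∅: on such a lookahead the parser cannot decide between expanding α and letting N vanish via β.

Nullable non-terminals: X.
FIRST sets used below: FIRST(D) = { 'n', 'y' }

X: nullable alternative(s) X → ε; FOLLOW(X) = { $, 'n', 'x', 'y' }
  X → ε: FIRST \ {ε} = { } — this is the only nullable alternative, skip
  X → D: FIRST \ {ε} = { 'n', 'y' } — overlaps FOLLOW(X) on { 'n', 'y' }: CONFLICT

D, F have no nullable alternative, so no FIRST/FOLLOW check is needed there.

So the grammar has 1 FIRST/FOLLOW conflict (marked CONFLICT above).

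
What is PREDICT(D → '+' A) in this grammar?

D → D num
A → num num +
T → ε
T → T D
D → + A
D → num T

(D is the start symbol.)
PREDICT(D → '+' A) = (FIRST(RHS) \ {ε}) ∪ (FOLLOW(D) if ε ∈ FIRST(RHS), i.e. RHS ⇒* ε)
FIRST('+' A) = { '+' }
ε ∉ FIRST('+' A), so FOLLOW(D) is not added.
PREDICT(D → '+' A) = { '+' }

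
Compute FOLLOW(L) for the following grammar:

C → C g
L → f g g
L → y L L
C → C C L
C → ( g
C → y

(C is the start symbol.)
{ $, '(', 'f', 'g', 'y' }

In L → y L L: L is followed by L, add FIRST(L) \ {ε} = { 'f', 'y' }
In L → y L L: L is at the end; this adds FOLLOW(L) to itself — nothing new
In C → C C L: L is at the end, add FOLLOW(C)

The FOLLOW sets referred to above (computed the same way, to a fixed point):
  FOLLOW(C) = { $, '(', 'f', 'g', 'y' }

Taking the union: FOLLOW(L) = { $, '(', 'f', 'g', 'y' }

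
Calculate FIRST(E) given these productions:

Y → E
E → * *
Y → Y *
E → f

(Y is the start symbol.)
{ '*', 'f' }

To compute FIRST(E), examine every production with E on the left-hand side, reading each right-hand side left to right until a non-nullable symbol is reached.

From E → * *:
  - '*' is a terminal: add '*' and stop
From E → f:
  - f is a terminal: add 'f' and stop

Collecting: FIRST(E) = { '*', 'f' }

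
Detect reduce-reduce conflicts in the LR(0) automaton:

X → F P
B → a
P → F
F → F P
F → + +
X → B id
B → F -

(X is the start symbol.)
A reduce-reduce conflict occurs when an LR(0) state has two complete items [A → α .] and [B → β .] — both call for a reduction, and with no lookahead the parser cannot choose between them.

Augment with X' → X and build the canonical LR(0) collection (I0 = CLOSURE({[X' → . X]}), then GOTO on every symbol after a dot until no new states appear). It has 12 states:
  I0: { [B → . F -], [B → . a], [F → . + +], [F → . F P], [X → . B id], [X → . F P], [X' → . X] }  — shift
  I1: { [F → + . +] }  — shift
  I2: { [X → B . id] }  — shift
  I3: { [B → F . -], [F → . + +], [F → . F P], [F → F . P], [P → . F], [X → F . P] }  — shift
  I4: { [X' → X .] }  — accept
  I5: { [B → a .] }  — reduce
  I6: { [B → F - .] }  — reduce
  I7: { [F → . + +], [F → . F P], [F → F . P], [P → . F], [P → F .] }  — shift, reduce
  I8: { [F → F P .], [X → F P .] }  — 2 reduces
  I9: { [F → F P .] }  — reduce
  I10: { [X → B id .] }  — reduce
  I11: { [F → + + .] }  — reduce

I8 contains complete items [F → F P .], [X → F P .] — reduce-reduce conflict.

Answer: Yes — I8: [F → F P .] vs [X → F P .]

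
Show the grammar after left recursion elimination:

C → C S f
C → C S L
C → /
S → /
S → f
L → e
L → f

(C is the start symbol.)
C is directly left-recursive. The standard transformation for
  A → A α₁ | ... | A α_m | β₁ | ... | β_n
is
  A  → β₁ A' | ... | β_n A'
  A' → α₁ A' | ... | α_m A' | ε

C → / becomes C → / C'
C → C S f becomes C' → S f C'
C → C S L becomes C' → S L C'
Add C' → ε

Productions for other non-terminals are unchanged:
  S → /
  S → f
  L → e
  L → f

Resulting grammar:
C → / C'
C' → S f C'
C' → S L C'
C' → ε
S → /
S → f
L → e
L → f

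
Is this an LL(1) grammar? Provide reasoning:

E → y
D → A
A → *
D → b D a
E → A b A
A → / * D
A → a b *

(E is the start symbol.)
Yes, the grammar is LL(1).

Relevant sets:
  FIRST(A) = { '*', '/', 'a' }

For E:
  PREDICT(E → y) = { 'y' }
  PREDICT(E → A b A) = { '*', '/', 'a' }
For D:
  PREDICT(D → A) = { '*', '/', 'a' }
  PREDICT(D → b D a) = { 'b' }
For A:
  PREDICT(A → '*') = { '*' }
  PREDICT(A → '/' '*' D) = { '/' }
  PREDICT(A → a b '*') = { 'a' }

All predict sets are disjoint. The grammar IS LL(1).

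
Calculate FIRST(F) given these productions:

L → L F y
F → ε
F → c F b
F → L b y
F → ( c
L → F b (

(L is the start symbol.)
FIRST sets of the other non-terminals involved (by the same procedure, iterated to a fixed point):
  FIRST(L) = { '(', 'b', 'c' }

From F → ε:
  - ε-production, so ε ∈ FIRST(F)
From F → c F b:
  - c is a terminal: add 'c' and stop
From F → L b y:
  - L is a non-terminal: add FIRST(L) \ {ε} = { '(', 'b', 'c' }
    L is not nullable, so stop
From F → ( c:
  - '(' is a terminal: add '(' and stop

Collecting: FIRST(F) = { '(', 'b', 'c', ε }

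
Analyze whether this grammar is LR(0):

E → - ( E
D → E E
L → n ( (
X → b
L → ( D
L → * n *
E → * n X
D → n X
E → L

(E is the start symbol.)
Augment with E' → E and build the canonical LR(0) collection (I0 = CLOSURE({[E' → . E]}), then GOTO on every symbol after a dot until no new states appear). It has 20 states:
  I0: { [E → . * n X], [E → . - ( E], [E → . L], [E' → . E], [L → . ( D], [L → . * n *], [L → . n ( (] }  — shift
  I1: { [D → . E E], [D → . n X], [E → . * n X], [E → . - ( E], [E → . L], [L → ( . D], [L → . ( D], [L → . * n *], [L → . n ( (] }  — shift
  I2: { [E → * . n X], [L → * . n *] }  — shift
  I3: { [E → - . ( E] }  — shift
  I4: { [E' → E .] }  — accept
  I5: { [E → L .] }  — reduce
  I6: { [L → n . ( (] }  — shift
  I7: { [L → n ( . (] }  — shift
  I8: { [L → n ( ( .] }  — reduce
  I9: { [E → - ( . E], [E → . * n X], [E → . - ( E], [E → . L], [L → . ( D], [L → . * n *], [L → . n ( (] }  — shift
  I10: { [E → - ( E .] }  — reduce
  I11: { [E → * n . X], [L → * n . *], [X → . b] }  — shift
  I12: { [L → * n * .] }  — reduce
  I13: { [E → * n X .] }  — reduce
  I14: { [X → b .] }  — reduce
  I15: { [L → ( D .] }  — reduce
  I16: { [D → E . E], [E → . * n X], [E → . - ( E], [E → . L], [L → . ( D], [L → . * n *], [L → . n ( (] }  — shift
  I17: { [D → n . X], [L → n . ( (], [X → . b] }  — shift
  I18: { [D → n X .] }  — reduce
  I19: { [D → E E .] }  — reduce

Every state is either a pure shift/goto state or contains exactly one complete item and nothing to shift — no conflicts. The grammar is LR(0).

Answer: Yes, the grammar is LR(0)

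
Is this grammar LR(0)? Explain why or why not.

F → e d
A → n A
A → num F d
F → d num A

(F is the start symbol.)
A grammar is LR(0) if no state in the canonical LR(0) collection has:
  - both a shift item (dot before a terminal) and a complete item (shift-reduce conflict), or
  - two or more complete items (reduce-reduce conflict; the accept item [F' → F .] counts as a complete item here).

Augment with F' → F and build the canonical LR(0) collection (I0 = CLOSURE({[F' → . F]}), then GOTO on every symbol after a dot until no new states appear). It has 12 states:
  I0: { [F → . d num A], [F → . e d], [F' → . F] }  — shift
  I1: { [F' → F .] }  — accept
  I2: { [F → d . num A] }  — shift
  I3: { [F → e . d] }  — shift
  I4: { [F → e d .] }  — reduce
  I5: { [A → . n A], [A → . num F d], [F → d num . A] }  — shift
  I6: { [F → d num A .] }  — reduce
  I7: { [A → . n A], [A → . num F d], [A → n . A] }  — shift
  I8: { [A → num . F d], [F → . d num A], [F → . e d] }  — shift
  I9: { [A → num F . d] }  — shift
  I10: { [A → num F d .] }  — reduce
  I11: { [A → n A .] }  — reduce

Every state is either a pure shift/goto state or contains exactly one complete item and nothing to shift — no conflicts. The grammar is LR(0).

Answer: Yes, the grammar is LR(0)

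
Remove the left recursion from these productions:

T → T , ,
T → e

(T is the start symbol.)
T is directly left-recursive. The standard transformation for
  A → A α₁ | ... | A α_m | β₁ | ... | β_n
is
  A  → β₁ A' | ... | β_n A'
  A' → α₁ A' | ... | α_m A' | ε

T → e becomes T → e T'
T → T , , becomes T' → , , T'
Add T' → ε

Resulting grammar:
T → e T'
T' → , , T'
T' → ε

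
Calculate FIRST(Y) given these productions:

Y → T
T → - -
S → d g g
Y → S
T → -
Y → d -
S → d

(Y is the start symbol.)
{ '-', 'd' }

To compute FIRST(Y), examine every production with Y on the left-hand side, reading each right-hand side left to right until a non-nullable symbol is reached.

FIRST sets of the other non-terminals involved (by the same procedure, iterated to a fixed point):
  FIRST(T) = { '-' }
  FIRST(S) = { 'd' }

From Y → T:
  - T is a non-terminal: add FIRST(T) \ {ε} = { '-' }
    T is not nullable, so stop
From Y → S:
  - S is a non-terminal: add FIRST(S) \ {ε} = { 'd' }
    S is not nullable, so stop
From Y → d -:
  - d is a terminal: add 'd' and stop

Collecting: FIRST(Y) = { '-', 'd' }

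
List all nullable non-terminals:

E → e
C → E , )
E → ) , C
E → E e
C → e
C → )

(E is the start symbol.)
None

There are no ε-productions, so no non-terminal can derive ε.
No non-terminals are nullable.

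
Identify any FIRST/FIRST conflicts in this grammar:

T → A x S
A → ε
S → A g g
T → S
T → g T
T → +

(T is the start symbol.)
A FIRST/FIRST conflict occurs when two productions N → α and N → β for the same non-terminal have FIRST(α) ∩ FIRST(β) ≠ ∅ (with ε ∈ FIRST of a nullable right-hand side, so two nullable alternatives also conflict).

FIRST sets of the non-terminals at (or reachable through a nullable prefix from) the front of some alternative:
  FIRST(A) = { ε }
  FIRST(S) = { 'g' }

Productions for T:
  T → A x S: FIRST = { 'x' }
  T → S: FIRST = { 'g' }
  T → g T: FIRST = { 'g' }
  T → +: FIRST = { '+' }
A, S have only one production, so no FIRST/FIRST conflict is possible there.

Conflict for T: T → S and T → g T
  Overlap: { 'g' }

Answer: Yes. T → S / T → g T on { 'g' }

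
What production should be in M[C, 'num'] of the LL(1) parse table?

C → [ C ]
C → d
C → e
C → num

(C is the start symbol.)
To find M[C, 'num'], we find productions for C where 'num' is in the predict set (PREDICT(N → α) = (FIRST(α) \ {ε}) ∪ (FOLLOW(N) if α ⇒* ε)).

C → [ C ]: PREDICT = { '[' }
C → d: PREDICT = { 'd' }
C → e: PREDICT = { 'e' }
C → num: PREDICT = { 'num' }
  'num' is in predict set, so this production goes in M[C, 'num']

M[C, 'num'] = C → num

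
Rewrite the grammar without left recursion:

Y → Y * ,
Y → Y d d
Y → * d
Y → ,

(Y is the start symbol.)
Y → * d Y'
Y → , Y'
Y' → * , Y'
Y' → d d Y'
Y' → ε

Y is directly left-recursive. The standard transformation for
  A → A α₁ | ... | A α_m | β₁ | ... | β_n
is
  A  → β₁ A' | ... | β_n A'
  A' → α₁ A' | ... | α_m A' | ε

Y → * d becomes Y → * d Y'
Y → , becomes Y → , Y'
Y → Y * , becomes Y' → * , Y'
Y → Y d d becomes Y' → d d Y'
Add Y' → ε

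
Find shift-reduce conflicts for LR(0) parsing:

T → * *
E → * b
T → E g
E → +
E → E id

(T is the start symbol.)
No shift-reduce conflicts

Augment with T' → T and build the canonical LR(0) collection (I0 = CLOSURE({[T' → . T]}), then GOTO on every symbol after a dot until no new states appear). It has 9 states:
  I0: { [E → . * b], [E → . +], [E → . E id], [T → . * *], [T → . E g], [T' → . T] }  — shift
  I1: { [E → * . b], [T → * . *] }  — shift
  I2: { [E → + .] }  — reduce
  I3: { [E → E . id], [T → E . g] }  — shift
  I4: { [T' → T .] }  — accept
  I5: { [T → E g .] }  — reduce
  I6: { [E → E id .] }  — reduce
  I7: { [T → * * .] }  — reduce
  I8: { [E → * b .] }  — reduce

No state contains both a complete item and a shift item.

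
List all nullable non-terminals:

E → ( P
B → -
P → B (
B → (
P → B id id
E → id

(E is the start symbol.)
None

A non-terminal is nullable if it can derive ε (the empty string): either it has an ε-production, or it has a production whose right-hand side consists entirely of nullable non-terminals.

There are no ε-productions, so no non-terminal can derive ε.
No non-terminals are nullable.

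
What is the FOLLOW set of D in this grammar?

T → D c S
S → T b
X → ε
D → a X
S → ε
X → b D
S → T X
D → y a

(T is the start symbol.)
To compute FOLLOW(D), find every occurrence of D on a right-hand side N → α D β: add FIRST(β) \ {ε}, and if β is empty or nullable also add FOLLOW(N). Iterate to a fixed point.

In T → D c S: D is followed by c S, add FIRST(c S) \ {ε} = { 'c' }
In X → b D: D is at the end, add FOLLOW(X)

The FOLLOW sets referred to above (computed the same way, to a fixed point):
  FOLLOW(X) = { $, 'b', 'c' }

Taking the union: FOLLOW(D) = { $, 'b', 'c' }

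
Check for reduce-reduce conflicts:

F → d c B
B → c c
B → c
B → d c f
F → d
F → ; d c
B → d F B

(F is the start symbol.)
No reduce-reduce conflicts

A reduce-reduce conflict occurs when an LR(0) state has two complete items [A → α .] and [B → β .] — both call for a reduction, and with no lookahead the parser cannot choose between them.

Augment with F' → F and build the canonical LR(0) collection (I0 = CLOSURE({[F' → . F]}), then GOTO on every symbol after a dot until no new states appear). It has 15 states:
  I0: { [F → . ; d c], [F → . d c B], [F → . d], [F' → . F] }  — shift
  I1: { [F → ; . d c] }  — shift
  I2: { [F' → F .] }  — accept
  I3: { [F → d . c B], [F → d .] }  — shift, reduce
  I4: { [B → . c c], [B → . c], [B → . d F B], [B → . d c f], [F → d c . B] }  — shift
  I5: { [F → d c B .] }  — reduce
  I6: { [B → c . c], [B → c .] }  — shift, reduce
  I7: { [B → d . F B], [B → d . c f], [F → . ; d c], [F → . d c B], [F → . d] }  — shift
  I8: { [B → . c c], [B → . c], [B → . d F B], [B → . d c f], [B → d F . B] }  — shift
  I9: { [B → d c . f] }  — shift
  I10: { [B → d c f .] }  — reduce
  I11: { [B → d F B .] }  — reduce
  I12: { [B → c c .] }  — reduce
  I13: { [F → ; d . c] }  — shift
  I14: { [F → ; d c .] }  — reduce

No state contains more than one complete item.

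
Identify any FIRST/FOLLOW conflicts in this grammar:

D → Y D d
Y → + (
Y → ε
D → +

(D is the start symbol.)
Yes. Y → '+' '(' with FOLLOW(Y) on { '+' }

Nullable non-terminals: Y.

Y: nullable alternative(s) Y → ε; FOLLOW(Y) = { '+' }
  Y → + (: FIRST \ {ε} = { '+' } — overlaps FOLLOW(Y) on { '+' }: CONFLICT
  Y → ε: FIRST \ {ε} = { } — this is the only nullable alternative, skip

D has no nullable alternative, so no FIRST/FOLLOW check is needed there.

So the grammar has 1 FIRST/FOLLOW conflict (marked CONFLICT above).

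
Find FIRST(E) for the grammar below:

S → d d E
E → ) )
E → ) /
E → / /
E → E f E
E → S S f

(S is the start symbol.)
To compute FIRST(E), examine every production with E on the left-hand side, reading each right-hand side left to right until a non-nullable symbol is reached.

FIRST sets of the other non-terminals involved (by the same procedure, iterated to a fixed point):
  FIRST(S) = { 'd' }

From E → ) ):
  - ')' is a terminal: add ')' and stop
From E → ) /:
  - ')' is a terminal: add ')' and stop
From E → / /:
  - '/' is a terminal: add '/' and stop
From E → E f E:
  - E is the symbol being defined: contributes nothing new
    E is not nullable, so stop
From E → S S f:
  - S is a non-terminal: add FIRST(S) \ {ε} = { 'd' }
    S is not nullable, so stop

Collecting: FIRST(E) = { ')', '/', 'd' }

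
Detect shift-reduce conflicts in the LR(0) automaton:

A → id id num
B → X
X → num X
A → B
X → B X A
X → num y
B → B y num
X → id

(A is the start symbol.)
A shift-reduce conflict occurs when an LR(0) state has both:
  - a complete (reduce) item [A → α .] (dot at the end), and
  - a shift item [B → β . c γ] (dot before a terminal).

Augment with A' → A and build the canonical LR(0) collection (I0 = CLOSURE({[A' → . A]}), then GOTO on every symbol after a dot until no new states appear). It has 16 states:
  I0: { [A → . B], [A → . id id num], [A' → . A], [B → . B y num], [B → . X], [X → . B X A], [X → . id], [X → . num X], [X → . num y] }  — shift
  I1: { [A' → A .] }  — accept
  I2: { [A → B .], [B → . B y num], [B → . X], [B → B . y num], [X → . B X A], [X → . id], [X → . num X], [X → . num y], [X → B . X A] }  — shift, reduce
  I3: { [B → X .] }  — reduce
  I4: { [A → id . id num], [X → id .] }  — shift, reduce
  I5: { [B → . B y num], [B → . X], [X → . B X A], [X → . id], [X → . num X], [X → . num y], [X → num . X], [X → num . y] }  — shift
  I6: { [B → . B y num], [B → . X], [B → B . y num], [X → . B X A], [X → . id], [X → . num X], [X → . num y], [X → B . X A] }  — shift
  I7: { [B → X .], [X → num X .] }  — 2 reduces
  I8: { [X → id .] }  — reduce
  I9: { [X → num y .] }  — reduce
  I10: { [A → . B], [A → . id id num], [B → . B y num], [B → . X], [B → X .], [X → . B X A], [X → . id], [X → . num X], [X → . num y], [X → B X . A] }  — shift, reduce
  I11: { [B → B y . num] }  — shift
  I12: { [B → B y num .] }  — reduce
  I13: { [X → B X A .] }  — reduce
  I14: { [A → id id . num] }  — shift
  I15: { [A → id id num .] }  — reduce

I2 contains reduce item [A → B .] and shift items [B → B . y num], [X → . id], [X → . num X], [X → . num y] — shift-reduce conflict.
I4 contains reduce item [X → id .] and shift item [A → id . id num] — shift-reduce conflict.
I10 contains reduce item [B → X .] and shift items [A → . id id num], [X → . id], [X → . num X], [X → . num y] — shift-reduce conflict.

Answer: Yes — I2: [A → B .] vs [B → B . y num]; I4: [X → id .] vs [A → id . id num]; I10: [B → X .] vs [A → . id id num]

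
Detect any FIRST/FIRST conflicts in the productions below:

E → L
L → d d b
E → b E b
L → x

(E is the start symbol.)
A FIRST/FIRST conflict occurs when two productions N → α and N → β for the same non-terminal have FIRST(α) ∩ FIRST(β) ≠ ∅ (with ε ∈ FIRST of a nullable right-hand side, so two nullable alternatives also conflict).

FIRST sets of the non-terminals at (or reachable through a nullable prefix from) the front of some alternative:
  FIRST(L) = { 'd', 'x' }

Productions for E:
  E → L: FIRST = { 'd', 'x' }
  E → b E b: FIRST = { 'b' }
Productions for L:
  L → d d b: FIRST = { 'd' }
  L → x: FIRST = { 'x' }

All alternatives of each non-terminal have pairwise disjoint FIRST sets.

Answer: No FIRST/FIRST conflicts.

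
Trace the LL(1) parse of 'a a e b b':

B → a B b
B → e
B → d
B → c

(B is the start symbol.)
Stack is shown with the top on the left.

Stack      Input        Action
------------------------------
B $        a a e b b $  output B → a B b
a B b $    a a e b b $  match 'a'
B b $      a e b b $    output B → a B b
a B b b $  a e b b $    match 'a'
B b b $    e b b $      output B → e
e b b $    e b b $      match 'e'
b b $      b b $        match 'b'
b $        b $          match 'b'
$          $            accept

The string is accepted.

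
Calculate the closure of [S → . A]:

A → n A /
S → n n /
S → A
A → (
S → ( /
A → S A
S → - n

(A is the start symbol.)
{ [A → . (], [A → . S A], [A → . n A /], [S → . ( /], [S → . - n], [S → . A], [S → . n n /] }

Start with: [S → . A]
  [S → . A] has the dot before A: add [A → . n A /], [A → . (], [A → . S A]
  [A → . S A] has the dot before S: add [S → . n n /], [S → . ( /], [S → . - n]
No further items can be added.

CLOSURE = { [A → . (], [A → . S A], [A → . n A /], [S → . ( /], [S → . - n], [S → . A], [S → . n n /] }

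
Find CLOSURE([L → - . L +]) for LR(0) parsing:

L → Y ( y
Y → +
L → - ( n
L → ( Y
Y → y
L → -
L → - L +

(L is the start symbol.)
{ [L → - . L +], [L → . ( Y], [L → . - ( n], [L → . - L +], [L → . -], [L → . Y ( y], [Y → . +], [Y → . y] }

To compute CLOSURE, for each item [A → α.Bβ] where B is a non-terminal, add [B → .γ] for all productions B → γ; repeat for the newly added items until nothing changes.

Start with: [L → - . L +]
  [L → - . L +] has the dot before L: add [L → . Y ( y], [L → . - ( n], [L → . ( Y], [L → . -], [L → . - L +]
  [L → . Y ( y] has the dot before Y: add [Y → . +], [Y → . y]
No further items can be added.

CLOSURE = { [L → - . L +], [L → . ( Y], [L → . - ( n], [L → . - L +], [L → . -], [L → . Y ( y], [Y → . +], [Y → . y] }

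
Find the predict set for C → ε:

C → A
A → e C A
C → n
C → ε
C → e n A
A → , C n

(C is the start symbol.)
{ $, ',', 'e', 'n' }

PREDICT(C → ε) = (FIRST(RHS) \ {ε}) ∪ (FOLLOW(C) if ε ∈ FIRST(RHS), i.e. RHS ⇒* ε)
The right-hand side is ε (FIRST(ε) = { ε }), so the predict set is FOLLOW(C) = { $, ',', 'e', 'n' }
PREDICT(C → ε) = { $, ',', 'e', 'n' }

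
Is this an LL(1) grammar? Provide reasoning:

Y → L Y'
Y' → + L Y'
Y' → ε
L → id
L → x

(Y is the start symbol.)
A grammar is LL(1) if for each non-terminal N with multiple productions, the predict sets of those productions are pairwise disjoint, where PREDICT(N → α) = (FIRST(α) \ {ε}) ∪ (FOLLOW(N) if α ⇒* ε).

Relevant sets:
  FOLLOW(Y') = { $ }

For Y':
  PREDICT(Y' → '+' L Y') = { '+' }
  PREDICT(Y' → ε) = { $ }
For L:
  PREDICT(L → id) = { 'id' }
  PREDICT(L → x) = { 'x' }
Y has a single production, so nothing to check there.

All predict sets are disjoint. The grammar IS LL(1).

Answer: Yes, the grammar is LL(1).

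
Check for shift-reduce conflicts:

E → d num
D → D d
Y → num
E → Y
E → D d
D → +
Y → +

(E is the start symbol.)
No shift-reduce conflicts

A shift-reduce conflict occurs when an LR(0) state has both:
  - a complete (reduce) item [A → α .] (dot at the end), and
  - a shift item [B → β . c γ] (dot before a terminal).

Augment with E' → E and build the canonical LR(0) collection (I0 = CLOSURE({[E' → . E]}), then GOTO on every symbol after a dot until no new states appear). It has 9 states:
  I0: { [D → . +], [D → . D d], [E → . D d], [E → . Y], [E → . d num], [E' → . E], [Y → . +], [Y → . num] }  — shift
  I1: { [D → + .], [Y → + .] }  — 2 reduces
  I2: { [D → D . d], [E → D . d] }  — shift
  I3: { [E' → E .] }  — accept
  I4: { [E → Y .] }  — reduce
  I5: { [E → d . num] }  — shift
  I6: { [Y → num .] }  — reduce
  I7: { [E → d num .] }  — reduce
  I8: { [D → D d .], [E → D d .] }  — 2 reduces

No state contains both a complete item and a shift item.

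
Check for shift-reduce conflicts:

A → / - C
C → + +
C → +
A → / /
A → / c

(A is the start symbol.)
Yes — I6: [C → + .] vs [C → + . +]

A shift-reduce conflict occurs when an LR(0) state has both:
  - a complete (reduce) item [A → α .] (dot at the end), and
  - a shift item [B → β . c γ] (dot before a terminal).

Augment with A' → A and build the canonical LR(0) collection (I0 = CLOSURE({[A' → . A]}), then GOTO on every symbol after a dot until no new states appear). It has 9 states:
  I0: { [A → . / - C], [A → . / /], [A → . / c], [A' → . A] }  — shift
  I1: { [A → / . - C], [A → / . /], [A → / . c] }  — shift
  I2: { [A' → A .] }  — accept
  I3: { [A → / - . C], [C → . + +], [C → . +] }  — shift
  I4: { [A → / / .] }  — reduce
  I5: { [A → / c .] }  — reduce
  I6: { [C → + . +], [C → + .] }  — shift, reduce
  I7: { [A → / - C .] }  — reduce
  I8: { [C → + + .] }  — reduce

I6 contains reduce item [C → + .] and shift item [C → + . +] — shift-reduce conflict.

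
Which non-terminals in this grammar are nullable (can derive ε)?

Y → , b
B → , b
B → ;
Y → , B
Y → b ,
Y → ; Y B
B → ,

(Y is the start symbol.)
None

A non-terminal is nullable if it can derive ε (the empty string): either it has an ε-production, or it has a production whose right-hand side consists entirely of nullable non-terminals.

There are no ε-productions, so no non-terminal can derive ε.
No non-terminals are nullable.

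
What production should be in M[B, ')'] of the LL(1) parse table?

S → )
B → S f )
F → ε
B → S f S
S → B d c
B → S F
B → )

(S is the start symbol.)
B → S f ), B → S f S, B → S F, B → )

To find M[B, ')'], we find productions for B where ')' is in the predict set (PREDICT(N → α) = (FIRST(α) \ {ε}) ∪ (FOLLOW(N) if α ⇒* ε)).

Relevant sets:
  FIRST(S) = { ')' }

B → S f ): PREDICT = { ')' }
  ')' is in predict set, so this production goes in M[B, ')']
B → S f S: PREDICT = { ')' }
  ')' is in predict set, so this production goes in M[B, ')']
B → S F: PREDICT = { ')' }
  ')' is in predict set, so this production goes in M[B, ')']
B → ): PREDICT = { ')' }
  ')' is in predict set, so this production goes in M[B, ')']

M[B, ')'] = B → S f ), B → S f S, B → S F, B → )  (a multiply-defined cell — the grammar is not LL(1))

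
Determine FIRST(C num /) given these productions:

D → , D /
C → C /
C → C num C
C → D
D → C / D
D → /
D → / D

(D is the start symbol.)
FIRST sets of the non-terminals involved (from the grammar, by fixed-point iteration):
  FIRST(C) = { ',', '/' }

To compute FIRST(C num /), process the symbols left to right:
Symbol C is a non-terminal. Add FIRST(C) \ {ε} = { ',', '/' }
C is not nullable (ε ∉ FIRST(C)), so stop here.
FIRST(C num /) = { ',', '/' }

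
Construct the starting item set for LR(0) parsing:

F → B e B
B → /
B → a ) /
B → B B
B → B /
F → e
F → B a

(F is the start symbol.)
{ [B → . /], [B → . B /], [B → . B B], [B → . a ) /], [F → . B a], [F → . B e B], [F → . e], [F' → . F] }

First, augment the grammar with F' → F
I₀ = CLOSURE({ [F' → . F] }):
  [F' → . F] has the dot before F: add [F → . B e B], [F → . e], [F → . B a]
  [F → . B e B] has the dot before B: add [B → . /], [B → . a ) /], [B → . B B], [B → . B /]
No further items can be added.

I₀ = { [B → . /], [B → . B /], [B → . B B], [B → . a ) /], [F → . B a], [F → . B e B], [F → . e], [F' → . F] }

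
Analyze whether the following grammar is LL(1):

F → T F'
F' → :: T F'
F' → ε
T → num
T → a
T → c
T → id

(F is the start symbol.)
A grammar is LL(1) if for each non-terminal N with multiple productions, the predict sets of those productions are pairwise disjoint, where PREDICT(N → α) = (FIRST(α) \ {ε}) ∪ (FOLLOW(N) if α ⇒* ε).

Relevant sets:
  FOLLOW(F') = { $ }

For F':
  PREDICT(F' → :: T F') = { '::' }
  PREDICT(F' → ε) = { $ }
For T:
  PREDICT(T → num) = { 'num' }
  PREDICT(T → a) = { 'a' }
  PREDICT(T → c) = { 'c' }
  PREDICT(T → id) = { 'id' }
F has a single production, so nothing to check there.

All predict sets are disjoint. The grammar IS LL(1).

Answer: Yes, the grammar is LL(1).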